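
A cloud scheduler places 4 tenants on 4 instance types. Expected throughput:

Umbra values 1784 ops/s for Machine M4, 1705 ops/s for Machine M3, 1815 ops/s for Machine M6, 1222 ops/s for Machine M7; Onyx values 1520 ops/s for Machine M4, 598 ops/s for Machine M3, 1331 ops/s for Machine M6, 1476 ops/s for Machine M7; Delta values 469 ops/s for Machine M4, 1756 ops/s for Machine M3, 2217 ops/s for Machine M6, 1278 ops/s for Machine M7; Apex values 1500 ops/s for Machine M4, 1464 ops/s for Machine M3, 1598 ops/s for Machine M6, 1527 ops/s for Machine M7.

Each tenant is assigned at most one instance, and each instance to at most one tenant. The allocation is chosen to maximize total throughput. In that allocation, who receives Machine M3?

This is the linear assignment problem.
Optimal: Umbra→Machine M3 (1705 ops/s), Onyx→Machine M4 (1520 ops/s), Delta→Machine M6 (2217 ops/s), Apex→Machine M7 (1527 ops/s) — total 1705+1520+2217+1527 = 6969 ops/s.
Row-greedy (each tenant in turn takes its best remaining instance) gives 6618 ops/s, worse by 351.
Checked against all permutations: 6969 ops/s is optimal.
Umbra's own top instance is Machine M6 (1815 ops/s), but forcing Umbra→Machine M6 and reassigning the rest optimally gives only 6618 ops/s — worse by 351.

Umbra receives Machine M3.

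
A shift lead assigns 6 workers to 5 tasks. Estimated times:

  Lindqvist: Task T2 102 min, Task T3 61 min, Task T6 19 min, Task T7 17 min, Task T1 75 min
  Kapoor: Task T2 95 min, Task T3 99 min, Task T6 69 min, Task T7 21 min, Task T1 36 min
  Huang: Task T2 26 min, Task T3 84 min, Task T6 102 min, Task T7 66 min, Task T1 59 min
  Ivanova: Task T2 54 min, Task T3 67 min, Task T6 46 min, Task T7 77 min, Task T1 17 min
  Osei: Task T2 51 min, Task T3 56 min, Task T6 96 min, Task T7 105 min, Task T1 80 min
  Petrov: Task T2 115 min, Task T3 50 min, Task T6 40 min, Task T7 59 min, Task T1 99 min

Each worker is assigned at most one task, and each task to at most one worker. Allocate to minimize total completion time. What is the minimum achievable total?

Minimum total: 133 min

Treat this as an assignment problem: match each worker to one task.
Optimal: Huang→Task T2 (26 min), Petrov→Task T3 (50 min), Lindqvist→Task T6 (19 min), Kapoor→Task T7 (21 min), Ivanova→Task T1 (17 min) — total 26+50+19+21+17 = 133 min.
Row-greedy (each worker in turn takes its cheapest remaining task) gives 181 min, worse by 48.
Swapping Huang↔Ivanova (Huang→Task T1 59 min, Ivanova→Task T2 54 min) adds 70.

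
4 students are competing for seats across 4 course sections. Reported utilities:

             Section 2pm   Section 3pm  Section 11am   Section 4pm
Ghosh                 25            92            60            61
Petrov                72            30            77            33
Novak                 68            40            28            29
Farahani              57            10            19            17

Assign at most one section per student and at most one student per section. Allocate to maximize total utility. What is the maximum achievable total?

Maximum total: 255 points

Optimal: Ghosh→Section 3pm (92 points), Petrov→Section 11am (77 points), Novak→Section 4pm (29 points), Farahani→Section 2pm (57 points) — total 92+77+29+57 = 255 points.
Column-greedy (each section in turn goes to its best remaining student) gives 209 points, worse by 46.
Swapping Petrov↔Ghosh (Petrov→Section 3pm 30 points, Ghosh→Section 11am 60 points) loses 79.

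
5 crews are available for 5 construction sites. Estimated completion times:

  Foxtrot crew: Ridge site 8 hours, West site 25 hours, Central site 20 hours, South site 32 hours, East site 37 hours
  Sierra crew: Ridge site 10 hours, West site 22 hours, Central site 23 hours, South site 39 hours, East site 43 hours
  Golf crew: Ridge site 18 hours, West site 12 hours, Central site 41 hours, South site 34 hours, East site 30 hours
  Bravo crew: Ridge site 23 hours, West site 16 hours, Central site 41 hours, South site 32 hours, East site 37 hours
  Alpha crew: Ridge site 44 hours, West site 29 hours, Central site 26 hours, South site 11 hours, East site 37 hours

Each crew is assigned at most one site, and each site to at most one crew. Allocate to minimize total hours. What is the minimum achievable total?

Minimum total: 87 hours

Optimal: Foxtrot crew→Central site (20 hours), Sierra crew→Ridge site (10 hours), Golf crew→East site (30 hours), Bravo crew→West site (16 hours), Alpha crew→South site (11 hours) — total 20+10+30+16+11 = 87 hours.
Min-entry greedy (repeatedly take the single cheapest remaining cell) gives 91 hours, worse by 4.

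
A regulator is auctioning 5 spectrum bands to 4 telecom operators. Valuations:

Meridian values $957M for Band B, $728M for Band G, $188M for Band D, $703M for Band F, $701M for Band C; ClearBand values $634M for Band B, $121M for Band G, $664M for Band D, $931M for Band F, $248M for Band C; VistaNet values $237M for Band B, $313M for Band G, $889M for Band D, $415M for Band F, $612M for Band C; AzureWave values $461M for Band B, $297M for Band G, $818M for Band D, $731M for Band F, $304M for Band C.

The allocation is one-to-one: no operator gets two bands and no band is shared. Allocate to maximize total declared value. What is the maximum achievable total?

Treat this as an assignment problem: match each operator to one band.
Optimal: Meridian→Band B ($957M), ClearBand→Band F ($931M), VistaNet→Band C ($612M), AzureWave→Band D ($818M) — total 957+931+612+818 = $3318M.

Maximum total: $3318M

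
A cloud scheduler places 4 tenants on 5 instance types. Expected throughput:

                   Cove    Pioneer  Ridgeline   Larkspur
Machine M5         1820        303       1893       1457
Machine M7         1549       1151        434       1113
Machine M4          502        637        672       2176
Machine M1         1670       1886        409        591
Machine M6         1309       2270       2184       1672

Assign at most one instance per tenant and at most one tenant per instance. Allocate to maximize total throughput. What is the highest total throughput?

Max total: 8066 ops/s

This is a one-to-one assignment (maximum-weight bipartite matching).
Optimal: Cove→Machine M5 (1820 ops/s), Pioneer→Machine M1 (1886 ops/s), Ridgeline→Machine M6 (2184 ops/s), Larkspur→Machine M4 (2176 ops/s) — total 1820+1886+2184+2176 = 8066 ops/s.
Row-greedy (each tenant in turn takes its best remaining instance) gives 5875 ops/s, worse by 2191.
Next-best assignment: Cove→Machine M1, Pioneer→Machine M6, Ridgeline→Machine M5, Larkspur→Machine M4 = 8009 ops/s.
Swapping Ridgeline↔Larkspur (Ridgeline→Machine M4 672 ops/s, Larkspur→Machine M6 1672 ops/s) loses 2016.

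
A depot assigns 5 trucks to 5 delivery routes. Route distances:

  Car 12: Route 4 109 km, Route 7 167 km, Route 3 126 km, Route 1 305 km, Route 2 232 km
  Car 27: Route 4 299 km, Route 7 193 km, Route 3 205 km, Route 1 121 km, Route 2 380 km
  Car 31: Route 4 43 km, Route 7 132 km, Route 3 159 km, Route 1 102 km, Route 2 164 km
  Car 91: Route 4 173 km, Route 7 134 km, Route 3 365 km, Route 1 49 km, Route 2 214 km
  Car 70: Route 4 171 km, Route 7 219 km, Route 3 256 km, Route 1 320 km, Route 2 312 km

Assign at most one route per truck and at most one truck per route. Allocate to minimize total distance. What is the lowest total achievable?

Optimal: Car 12→Route 3 (126 km), Car 27→Route 7 (193 km), Car 31→Route 2 (164 km), Car 91→Route 1 (49 km), Car 70→Route 4 (171 km) — total 126+193+164+49+171 = 703 km.
Checked against all permutations: 703 km is optimal.

Min total: 703 km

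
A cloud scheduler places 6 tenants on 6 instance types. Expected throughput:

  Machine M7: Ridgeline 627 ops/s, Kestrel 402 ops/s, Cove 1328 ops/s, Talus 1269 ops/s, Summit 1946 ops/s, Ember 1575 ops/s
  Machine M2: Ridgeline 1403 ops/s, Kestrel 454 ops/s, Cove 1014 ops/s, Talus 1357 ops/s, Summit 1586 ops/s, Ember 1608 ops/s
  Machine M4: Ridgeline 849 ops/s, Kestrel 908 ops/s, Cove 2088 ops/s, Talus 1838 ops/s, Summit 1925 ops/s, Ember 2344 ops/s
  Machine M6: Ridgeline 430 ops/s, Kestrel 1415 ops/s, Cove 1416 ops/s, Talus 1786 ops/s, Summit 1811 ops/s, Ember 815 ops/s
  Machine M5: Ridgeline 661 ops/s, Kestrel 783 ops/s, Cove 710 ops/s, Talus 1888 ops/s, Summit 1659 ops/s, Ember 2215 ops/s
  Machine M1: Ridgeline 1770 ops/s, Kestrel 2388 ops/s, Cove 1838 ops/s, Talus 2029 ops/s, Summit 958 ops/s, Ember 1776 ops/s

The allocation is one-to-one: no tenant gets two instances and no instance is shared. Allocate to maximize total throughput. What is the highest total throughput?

Optimal: Ridgeline→Machine M2 (1403 ops/s), Kestrel→Machine M1 (2388 ops/s), Cove→Machine M4 (2088 ops/s), Talus→Machine M6 (1786 ops/s), Summit→Machine M7 (1946 ops/s), Ember→Machine M5 (2215 ops/s) — total 1403+2388+2088+1786+1946+2215 = 11826 ops/s.
Column-greedy (each instance in turn goes to its best remaining tenant) gives 9981 ops/s, worse by 1845.
Next-best assignment: Ridgeline→Machine M2, Kestrel→Machine M1, Cove→Machine M6, Talus→Machine M5, Summit→Machine M7, Ember→Machine M4 = 11385 ops/s.
Swapping Kestrel↔Summit (Kestrel→Machine M7 402 ops/s, Summit→Machine M1 958 ops/s) loses 2974.

Maximum total: 11826 ops/s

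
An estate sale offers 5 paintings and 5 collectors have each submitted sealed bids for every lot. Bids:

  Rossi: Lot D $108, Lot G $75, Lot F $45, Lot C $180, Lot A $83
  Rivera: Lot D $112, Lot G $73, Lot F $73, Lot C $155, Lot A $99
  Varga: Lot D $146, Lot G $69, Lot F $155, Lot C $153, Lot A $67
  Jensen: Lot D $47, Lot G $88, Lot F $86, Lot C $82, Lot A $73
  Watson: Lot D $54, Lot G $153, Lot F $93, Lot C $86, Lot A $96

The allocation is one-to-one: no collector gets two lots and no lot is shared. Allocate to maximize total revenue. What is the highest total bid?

This is the linear assignment problem.
Optimal: Rossi→Lot C ($180), Rivera→Lot D ($112), Varga→Lot F ($155), Jensen→Lot A ($73), Watson→Lot G ($153) — total 180+112+155+73+153 = $673.
Swapping Jensen↔Rivera (Jensen→Lot D $47, Rivera→Lot A $99) loses 39.

Max total: $673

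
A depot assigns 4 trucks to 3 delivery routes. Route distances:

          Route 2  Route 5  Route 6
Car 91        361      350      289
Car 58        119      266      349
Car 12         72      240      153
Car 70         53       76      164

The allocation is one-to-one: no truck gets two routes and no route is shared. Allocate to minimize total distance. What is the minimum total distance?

Min total: 348 km

Optimal: Car 58→Route 2 (119 km), Car 70→Route 5 (76 km), Car 12→Route 6 (153 km) — total 119+76+153 = 348 km.
Row-greedy (each truck in turn takes its cheapest remaining route) gives 648 km, worse by 300.
Next-best assignment: Car 12→Route 2, Car 70→Route 5, Car 91→Route 6 = 437 km.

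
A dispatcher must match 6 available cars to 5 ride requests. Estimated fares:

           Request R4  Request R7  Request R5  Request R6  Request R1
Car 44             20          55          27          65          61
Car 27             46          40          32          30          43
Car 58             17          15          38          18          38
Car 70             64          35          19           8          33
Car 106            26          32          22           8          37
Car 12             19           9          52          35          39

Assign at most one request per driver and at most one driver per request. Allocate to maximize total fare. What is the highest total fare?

This is a one-to-one assignment (maximum-weight bipartite matching).
Optimal: Car 70→Request R4 ($64), Car 27→Request R7 ($40), Car 12→Request R5 ($52), Car 44→Request R6 ($65), Car 58→Request R1 ($38) — total 64+40+52+65+38 = $259.
Max-entry greedy (repeatedly take the single best remaining cell) gives $256, worse by 3.
Next-best assignment: Car 70→Request R4, Car 27→Request R7, Car 12→Request R5, Car 44→Request R6, Car 106→Request R1 = $258.

Maximum total: $259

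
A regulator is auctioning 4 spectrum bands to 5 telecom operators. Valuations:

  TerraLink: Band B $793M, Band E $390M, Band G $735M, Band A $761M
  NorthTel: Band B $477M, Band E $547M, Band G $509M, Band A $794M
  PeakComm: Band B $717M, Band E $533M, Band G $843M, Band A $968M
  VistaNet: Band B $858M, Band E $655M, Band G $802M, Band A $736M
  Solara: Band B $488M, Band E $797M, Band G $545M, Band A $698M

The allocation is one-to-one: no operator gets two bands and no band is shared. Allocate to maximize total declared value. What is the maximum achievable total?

Optimal: TerraLink→Band B ($793M), Solara→Band E ($797M), VistaNet→Band G ($802M), PeakComm→Band A ($968M) — total 793+797+802+968 = $3360M.
Row-greedy (each operator in turn takes its best remaining band) gives $3085M, worse by 275.
Every other assignment is strictly worse.

Max total: $3360M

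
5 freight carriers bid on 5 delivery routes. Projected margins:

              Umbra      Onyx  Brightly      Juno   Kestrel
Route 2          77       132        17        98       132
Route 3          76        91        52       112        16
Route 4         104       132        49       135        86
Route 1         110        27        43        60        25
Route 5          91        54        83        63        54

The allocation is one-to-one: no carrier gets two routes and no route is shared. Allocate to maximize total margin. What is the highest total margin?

Maximum total: $569k

This is a one-to-one assignment (maximum-weight bipartite matching).
Optimal: Umbra→Route 1 ($110k), Onyx→Route 4 ($132k), Brightly→Route 5 ($83k), Juno→Route 3 ($112k), Kestrel→Route 2 ($132k) — total 110+132+83+112+132 = $569k.
Row-greedy (each carrier in turn takes its best remaining route) gives $476k, worse by 93.
Next-best assignment: Umbra→Route 1, Onyx→Route 3, Brightly→Route 5, Juno→Route 4, Kestrel→Route 2 = $551k.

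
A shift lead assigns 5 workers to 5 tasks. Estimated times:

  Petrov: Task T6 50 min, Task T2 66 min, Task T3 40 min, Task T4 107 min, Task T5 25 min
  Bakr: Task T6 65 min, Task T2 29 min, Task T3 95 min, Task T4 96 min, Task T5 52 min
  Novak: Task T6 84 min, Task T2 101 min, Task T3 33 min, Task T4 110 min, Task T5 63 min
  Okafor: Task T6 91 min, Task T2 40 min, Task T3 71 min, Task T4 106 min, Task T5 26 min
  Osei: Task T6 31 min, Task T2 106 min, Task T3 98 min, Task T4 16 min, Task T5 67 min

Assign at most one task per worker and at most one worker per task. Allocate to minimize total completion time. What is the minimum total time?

Treat this as an assignment problem: match each worker to one task.
Optimal: Petrov→Task T6 (50 min), Bakr→Task T2 (29 min), Novak→Task T3 (33 min), Okafor→Task T5 (26 min), Osei→Task T4 (16 min) — total 50+29+33+26+16 = 154 min.
Row-greedy (each worker in turn takes its cheapest remaining task) gives 194 min, worse by 40.
Swapping Okafor↔Novak (Okafor→Task T3 71 min, Novak→Task T5 63 min) adds 75.
No other one-to-one assignment undercuts 154 min.

Minimum total: 154 min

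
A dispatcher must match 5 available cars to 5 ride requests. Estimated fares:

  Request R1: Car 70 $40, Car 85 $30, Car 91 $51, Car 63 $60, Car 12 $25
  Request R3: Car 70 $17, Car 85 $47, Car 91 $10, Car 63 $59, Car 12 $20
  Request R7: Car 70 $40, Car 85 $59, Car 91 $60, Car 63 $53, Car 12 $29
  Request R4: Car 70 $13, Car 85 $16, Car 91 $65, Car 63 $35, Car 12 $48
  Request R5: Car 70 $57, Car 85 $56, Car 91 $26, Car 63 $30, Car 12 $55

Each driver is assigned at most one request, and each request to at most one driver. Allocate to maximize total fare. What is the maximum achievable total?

Optimal: Car 70→Request R1 ($40), Car 85→Request R7 ($59), Car 91→Request R4 ($65), Car 63→Request R3 ($59), Car 12→Request R5 ($55) — total 40+59+65+59+55 = $278.
Column-greedy (each request in turn goes to its best remaining driver) gives $272, worse by 6.
Swapping Car 91↔Car 85 (Car 91→Request R7 $60, Car 85→Request R4 $16) loses 48.
No other one-to-one assignment exceeds $278.

Max total: $278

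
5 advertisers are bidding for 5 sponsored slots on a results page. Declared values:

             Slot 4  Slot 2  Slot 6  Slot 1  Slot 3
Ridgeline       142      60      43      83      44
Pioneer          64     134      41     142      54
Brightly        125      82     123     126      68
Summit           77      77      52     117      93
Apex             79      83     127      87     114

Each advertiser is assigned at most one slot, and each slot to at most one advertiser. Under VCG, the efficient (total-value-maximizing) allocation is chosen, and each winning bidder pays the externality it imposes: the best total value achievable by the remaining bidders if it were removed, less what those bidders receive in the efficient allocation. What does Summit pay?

Summit pays $16.

Efficient allocation: Ridgeline→Slot 4 ($142), Pioneer→Slot 2 ($134), Brightly→Slot 6 ($123), Summit→Slot 1 ($117), Apex→Slot 3 ($114); total welfare W = $630.
Summit receives Slot 1 at value $117, so the others get W − 117 = $513.
Without Summit: best allocation of the remaining 4 bidders over all 5 slots is Ridgeline→Slot 4 ($142), Pioneer→Slot 2 ($134), Brightly→Slot 1 ($126), Apex→Slot 6 ($127), total $529.
VCG payment = (others' best without Summit) − (others' welfare with Summit) = 529 − 513 = $16.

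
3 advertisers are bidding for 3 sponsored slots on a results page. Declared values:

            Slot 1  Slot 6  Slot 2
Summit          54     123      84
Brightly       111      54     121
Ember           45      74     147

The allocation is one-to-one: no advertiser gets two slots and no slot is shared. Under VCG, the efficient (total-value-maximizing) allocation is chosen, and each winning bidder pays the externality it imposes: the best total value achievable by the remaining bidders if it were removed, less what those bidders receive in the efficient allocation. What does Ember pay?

Efficient allocation: Summit→Slot 6 ($123), Brightly→Slot 1 ($111), Ember→Slot 2 ($147); total welfare W = $381.
Ember receives Slot 2 at value $147, so the others get W − 147 = $234.
Without Ember: best allocation of the remaining 2 bidders over all 3 slots is Summit→Slot 6 ($123), Brightly→Slot 2 ($121), total $244.
VCG payment = (others' best without Ember) − (others' welfare with Ember) = 244 − 234 = $10.

Ember pays $10.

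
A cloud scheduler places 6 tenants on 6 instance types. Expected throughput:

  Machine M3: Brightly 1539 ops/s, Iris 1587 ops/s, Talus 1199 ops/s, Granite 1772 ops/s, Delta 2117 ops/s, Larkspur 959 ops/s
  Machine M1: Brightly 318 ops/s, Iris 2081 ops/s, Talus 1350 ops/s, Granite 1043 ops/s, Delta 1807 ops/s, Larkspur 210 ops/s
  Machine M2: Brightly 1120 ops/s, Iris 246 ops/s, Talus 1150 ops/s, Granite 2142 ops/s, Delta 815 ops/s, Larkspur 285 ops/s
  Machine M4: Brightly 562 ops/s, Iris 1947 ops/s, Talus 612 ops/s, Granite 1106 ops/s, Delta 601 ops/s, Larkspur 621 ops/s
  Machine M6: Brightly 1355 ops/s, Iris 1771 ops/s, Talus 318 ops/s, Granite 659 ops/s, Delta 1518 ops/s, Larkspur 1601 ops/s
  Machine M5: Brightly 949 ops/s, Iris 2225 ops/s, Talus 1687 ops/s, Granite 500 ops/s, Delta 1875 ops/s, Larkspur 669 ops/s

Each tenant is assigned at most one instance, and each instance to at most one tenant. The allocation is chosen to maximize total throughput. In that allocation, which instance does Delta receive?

Delta receives Machine M1.

Optimal: Brightly→Machine M3 (1539 ops/s), Iris→Machine M4 (1947 ops/s), Talus→Machine M5 (1687 ops/s), Granite→Machine M2 (2142 ops/s), Delta→Machine M1 (1807 ops/s), Larkspur→Machine M6 (1601 ops/s) — total 1539+1947+1687+2142+1807+1601 = 10723 ops/s.
Column-greedy (each instance in turn goes to its best remaining tenant) gives 10003 ops/s, worse by 720.
Swapping Brightly↔Iris (Brightly→Machine M4 562 ops/s, Iris→Machine M3 1587 ops/s) loses 1337.
Delta's own top instance is Machine M3 (2117 ops/s), but forcing Delta→Machine M3 and reassigning the rest optimally gives only 10190 ops/s — worse by 533.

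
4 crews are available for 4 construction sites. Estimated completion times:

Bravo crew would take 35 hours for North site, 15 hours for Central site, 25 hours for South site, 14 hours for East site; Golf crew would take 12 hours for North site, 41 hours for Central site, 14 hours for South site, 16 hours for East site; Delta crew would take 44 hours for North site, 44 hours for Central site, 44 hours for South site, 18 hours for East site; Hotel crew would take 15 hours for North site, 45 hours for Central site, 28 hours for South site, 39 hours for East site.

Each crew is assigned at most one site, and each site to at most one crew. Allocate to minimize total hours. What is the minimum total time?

Minimum total: 62 hours

Optimal: Bravo crew→Central site (15 hours), Golf crew→South site (14 hours), Delta crew→East site (18 hours), Hotel crew→North site (15 hours) — total 15+14+18+15 = 62 hours.
Column-greedy (each site in turn goes to its cheapest remaining crew) gives 73 hours, worse by 11.
Next-best assignment: Bravo crew→Central site, Golf crew→North site, Delta crew→East site, Hotel crew→South site = 73 hours.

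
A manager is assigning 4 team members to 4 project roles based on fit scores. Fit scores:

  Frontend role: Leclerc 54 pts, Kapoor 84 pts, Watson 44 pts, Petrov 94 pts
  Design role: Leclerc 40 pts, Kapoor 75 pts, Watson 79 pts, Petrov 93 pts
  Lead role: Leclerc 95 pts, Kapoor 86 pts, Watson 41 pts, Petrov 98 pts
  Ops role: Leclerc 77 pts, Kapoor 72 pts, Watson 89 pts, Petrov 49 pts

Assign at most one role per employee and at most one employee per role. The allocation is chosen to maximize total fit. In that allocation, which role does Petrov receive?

Petrov receives Design role.

Optimal: Leclerc→Lead role (95 pts), Kapoor→Frontend role (84 pts), Watson→Ops role (89 pts), Petrov→Design role (93 pts) — total 95+84+89+93 = 361 pts.
Max-entry greedy (repeatedly take the single best remaining cell) gives 311 pts, worse by 50.
Swapping Watson↔Kapoor (Watson→Frontend role 44 pts, Kapoor→Ops role 72 pts) loses 57.
Petrov's own top role is Lead role (98 pts), but forcing Petrov→Lead role and reassigning the rest optimally gives only 338 pts — worse by 23.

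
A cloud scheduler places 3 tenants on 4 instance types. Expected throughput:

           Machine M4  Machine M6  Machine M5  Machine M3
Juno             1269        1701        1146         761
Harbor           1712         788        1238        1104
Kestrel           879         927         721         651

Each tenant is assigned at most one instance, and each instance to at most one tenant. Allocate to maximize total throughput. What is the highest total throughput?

Optimal: Juno→Machine M6 (1701 ops/s), Harbor→Machine M4 (1712 ops/s), Kestrel→Machine M5 (721 ops/s) — total 1701+1712+721 = 4134 ops/s.
Next-best assignment: Juno→Machine M6, Harbor→Machine M4, Kestrel→Machine M3 = 4064 ops/s.
Checked against all permutations: 4134 ops/s is optimal.

Maximum total: 4134 ops/s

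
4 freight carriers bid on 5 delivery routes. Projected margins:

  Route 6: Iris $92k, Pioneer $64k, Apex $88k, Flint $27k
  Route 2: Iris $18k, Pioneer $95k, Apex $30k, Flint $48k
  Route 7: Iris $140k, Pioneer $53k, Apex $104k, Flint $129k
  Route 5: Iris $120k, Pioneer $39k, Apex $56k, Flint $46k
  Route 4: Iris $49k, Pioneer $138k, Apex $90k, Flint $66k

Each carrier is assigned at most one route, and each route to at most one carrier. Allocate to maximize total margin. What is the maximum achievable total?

Max total: $475k

Optimal: Iris→Route 5 ($120k), Pioneer→Route 4 ($138k), Apex→Route 6 ($88k), Flint→Route 7 ($129k) — total 120+138+88+129 = $475k.
Max-entry greedy (repeatedly take the single best remaining cell) gives $414k, worse by 61.
Swapping Flint↔Apex (Flint→Route 6 $27k, Apex→Route 7 $104k) loses 86.
Every other assignment is strictly worse.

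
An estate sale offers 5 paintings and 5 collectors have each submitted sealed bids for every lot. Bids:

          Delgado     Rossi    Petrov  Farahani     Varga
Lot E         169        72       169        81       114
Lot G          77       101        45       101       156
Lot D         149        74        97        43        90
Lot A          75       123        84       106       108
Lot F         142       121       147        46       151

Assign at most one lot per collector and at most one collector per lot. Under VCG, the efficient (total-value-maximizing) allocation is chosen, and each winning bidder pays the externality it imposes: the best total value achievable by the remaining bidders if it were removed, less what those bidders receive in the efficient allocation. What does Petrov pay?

Petrov pays $20.

Efficient allocation: Delgado→Lot D ($149), Rossi→Lot F ($121), Petrov→Lot E ($169), Farahani→Lot A ($106), Varga→Lot G ($156); total welfare W = $701.
Petrov receives Lot E at value $169, so the others get W − 169 = $532.
Without Petrov: best allocation of the remaining 4 bidders over all 5 lots is Delgado→Lot E ($169), Rossi→Lot F ($121), Farahani→Lot A ($106), Varga→Lot G ($156), total $552.
VCG payment = (others' best without Petrov) − (others' welfare with Petrov) = 552 − 532 = $20.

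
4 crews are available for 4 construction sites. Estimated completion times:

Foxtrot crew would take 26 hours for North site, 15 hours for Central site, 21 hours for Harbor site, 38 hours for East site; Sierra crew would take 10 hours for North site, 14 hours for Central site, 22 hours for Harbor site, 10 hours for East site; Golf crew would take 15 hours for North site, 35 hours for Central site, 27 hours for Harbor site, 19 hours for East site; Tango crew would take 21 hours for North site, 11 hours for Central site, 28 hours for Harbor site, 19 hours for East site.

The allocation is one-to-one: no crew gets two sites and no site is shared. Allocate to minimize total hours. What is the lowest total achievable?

Optimal: Foxtrot crew→Harbor site (21 hours), Sierra crew→East site (10 hours), Golf crew→North site (15 hours), Tango crew→Central site (11 hours) — total 21+10+15+11 = 57 hours.
Column-greedy (each site in turn goes to its cheapest remaining crew) gives 61 hours, worse by 4.

Minimum total: 57 hours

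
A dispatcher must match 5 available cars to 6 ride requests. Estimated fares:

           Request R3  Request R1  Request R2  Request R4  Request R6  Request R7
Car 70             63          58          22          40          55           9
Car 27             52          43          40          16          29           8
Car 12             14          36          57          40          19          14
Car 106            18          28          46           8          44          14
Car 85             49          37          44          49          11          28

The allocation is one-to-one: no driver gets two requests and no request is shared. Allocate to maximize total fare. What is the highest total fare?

Optimal: Car 70→Request R1 ($58), Car 27→Request R3 ($52), Car 12→Request R2 ($57), Car 106→Request R6 ($44), Car 85→Request R4 ($49) — total 58+52+57+44+49 = $260.
Max-entry greedy (repeatedly take the single best remaining cell) gives $256, worse by 4.
Next-best assignment: Car 70→Request R3, Car 27→Request R1, Car 12→Request R2, Car 106→Request R6, Car 85→Request R4 = $256.
Every other assignment is strictly worse.

Maximum total: $260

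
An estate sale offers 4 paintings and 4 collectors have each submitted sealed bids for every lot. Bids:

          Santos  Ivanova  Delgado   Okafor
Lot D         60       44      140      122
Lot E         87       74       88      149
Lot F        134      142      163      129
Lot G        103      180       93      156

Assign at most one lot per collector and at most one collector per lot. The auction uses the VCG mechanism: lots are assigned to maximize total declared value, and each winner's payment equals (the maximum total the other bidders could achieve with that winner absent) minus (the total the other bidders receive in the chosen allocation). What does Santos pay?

Efficient allocation: Santos→Lot F ($134), Ivanova→Lot G ($180), Delgado→Lot D ($140), Okafor→Lot E ($149); total welfare W = $603.
Santos receives Lot F at value $134, so the others get W − 134 = $469.
Without Santos: best allocation of the remaining 3 bidders over all 4 lots is Ivanova→Lot G ($180), Delgado→Lot F ($163), Okafor→Lot E ($149), total $492.
VCG payment = (others' best without Santos) − (others' welfare with Santos) = 492 − 469 = $23.

Santos pays $23.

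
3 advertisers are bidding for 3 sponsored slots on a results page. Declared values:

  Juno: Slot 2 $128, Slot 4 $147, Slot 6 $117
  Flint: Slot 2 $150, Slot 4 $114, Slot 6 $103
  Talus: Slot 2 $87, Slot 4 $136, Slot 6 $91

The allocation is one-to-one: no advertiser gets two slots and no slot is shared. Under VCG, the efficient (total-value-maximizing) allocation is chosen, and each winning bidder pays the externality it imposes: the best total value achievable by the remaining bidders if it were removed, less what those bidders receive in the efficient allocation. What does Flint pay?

Flint pays $11.

Efficient allocation: Juno→Slot 6 ($117), Flint→Slot 2 ($150), Talus→Slot 4 ($136); total welfare W = $403.
Flint receives Slot 2 at value $150, so the others get W − 150 = $253.
Without Flint: best allocation of the remaining 2 bidders over all 3 slots is Juno→Slot 2 ($128), Talus→Slot 4 ($136), total $264.
VCG payment = (others' best without Flint) − (others' welfare with Flint) = 264 − 253 = $11.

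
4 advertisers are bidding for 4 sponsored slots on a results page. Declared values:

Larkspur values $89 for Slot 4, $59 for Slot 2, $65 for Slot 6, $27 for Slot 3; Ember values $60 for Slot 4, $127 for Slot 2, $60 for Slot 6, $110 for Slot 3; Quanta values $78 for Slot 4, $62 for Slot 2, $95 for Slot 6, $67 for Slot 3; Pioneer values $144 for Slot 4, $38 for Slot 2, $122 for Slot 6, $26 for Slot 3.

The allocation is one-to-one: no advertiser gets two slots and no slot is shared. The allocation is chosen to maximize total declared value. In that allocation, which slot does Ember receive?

Ember receives Slot 3.

Optimal: Larkspur→Slot 2 ($59), Ember→Slot 3 ($110), Quanta→Slot 6 ($95), Pioneer→Slot 4 ($144) — total 59+110+95+144 = $408.
Max-entry greedy (repeatedly take the single best remaining cell) gives $393, worse by 15.
Ember's own top slot is Slot 2 ($127), but forcing Ember→Slot 2 and reassigning the rest optimally gives only $405 — worse by 3.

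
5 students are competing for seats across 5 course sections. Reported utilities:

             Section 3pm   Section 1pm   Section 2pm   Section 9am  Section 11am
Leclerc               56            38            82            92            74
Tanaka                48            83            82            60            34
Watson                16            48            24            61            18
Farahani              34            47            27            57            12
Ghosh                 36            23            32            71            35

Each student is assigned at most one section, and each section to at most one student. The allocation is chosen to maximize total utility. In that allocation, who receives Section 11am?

Leclerc receives Section 11am.

Treat this as an assignment problem: match each student to one section.
Optimal: Leclerc→Section 11am (74 points), Tanaka→Section 2pm (82 points), Watson→Section 1pm (48 points), Farahani→Section 3pm (34 points), Ghosh→Section 9am (71 points) — total 74+82+48+34+71 = 309 points.
Max-entry greedy (repeatedly take the single best remaining cell) gives 256 points, worse by 53.
Next-best assignment: Leclerc→Section 11am, Tanaka→Section 2pm, Watson→Section 9am, Farahani→Section 1pm, Ghosh→Section 3pm = 300 points.
Leclerc's own top section is Section 9am (92 points), but forcing Leclerc→Section 9am and reassigning the rest optimally gives only 291 points — worse by 18.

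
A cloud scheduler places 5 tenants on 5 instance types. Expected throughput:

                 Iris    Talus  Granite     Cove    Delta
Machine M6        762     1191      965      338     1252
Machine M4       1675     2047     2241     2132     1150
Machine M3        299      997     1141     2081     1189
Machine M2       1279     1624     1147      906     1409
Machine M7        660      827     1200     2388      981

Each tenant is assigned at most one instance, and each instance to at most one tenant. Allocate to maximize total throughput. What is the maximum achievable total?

Max total: 8288 ops/s

Optimal: Iris→Machine M2 (1279 ops/s), Talus→Machine M6 (1191 ops/s), Granite→Machine M4 (2241 ops/s), Cove→Machine M7 (2388 ops/s), Delta→Machine M3 (1189 ops/s) — total 1279+1191+2241+2388+1189 = 8288 ops/s.
Column-greedy (each instance in turn goes to its best remaining tenant) gives 7858 ops/s, worse by 430.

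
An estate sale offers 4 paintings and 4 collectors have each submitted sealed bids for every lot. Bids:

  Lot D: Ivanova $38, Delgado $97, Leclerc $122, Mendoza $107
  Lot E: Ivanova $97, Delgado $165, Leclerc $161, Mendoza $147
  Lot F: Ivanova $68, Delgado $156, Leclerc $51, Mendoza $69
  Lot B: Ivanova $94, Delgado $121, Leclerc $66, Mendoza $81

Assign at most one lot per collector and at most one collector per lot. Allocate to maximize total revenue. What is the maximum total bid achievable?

This is a one-to-one assignment (maximum-weight bipartite matching).
Optimal: Ivanova→Lot B ($94), Delgado→Lot F ($156), Leclerc→Lot D ($122), Mendoza→Lot E ($147) — total 94+156+122+147 = $519.
Row-greedy (each collector in turn takes its best remaining lot) gives $456, worse by 63.
Every other assignment is strictly worse.

Max total: $519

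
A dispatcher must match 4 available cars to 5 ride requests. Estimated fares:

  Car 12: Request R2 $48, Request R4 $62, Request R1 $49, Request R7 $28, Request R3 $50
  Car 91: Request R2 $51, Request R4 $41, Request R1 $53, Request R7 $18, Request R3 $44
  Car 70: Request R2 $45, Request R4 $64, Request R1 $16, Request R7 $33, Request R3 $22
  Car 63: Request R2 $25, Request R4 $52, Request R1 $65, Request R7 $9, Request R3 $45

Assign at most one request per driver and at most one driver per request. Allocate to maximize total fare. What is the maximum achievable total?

Maximum total: $230

Treat this as an assignment problem: match each driver to one request.
Optimal: Car 12→Request R3 ($50), Car 91→Request R2 ($51), Car 70→Request R4 ($64), Car 63→Request R1 ($65) — total 50+51+64+65 = $230.
Row-greedy (each driver in turn takes its best remaining request) gives $205, worse by 25.
Next-best assignment: Car 12→Request R2, Car 91→Request R3, Car 70→Request R4, Car 63→Request R1 = $221.
Every other assignment is strictly worse.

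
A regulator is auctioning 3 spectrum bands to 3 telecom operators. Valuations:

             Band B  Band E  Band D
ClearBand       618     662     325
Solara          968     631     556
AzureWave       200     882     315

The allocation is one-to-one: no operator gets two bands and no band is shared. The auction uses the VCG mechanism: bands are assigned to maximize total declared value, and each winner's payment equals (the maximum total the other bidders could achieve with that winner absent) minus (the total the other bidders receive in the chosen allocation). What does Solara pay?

Efficient allocation: ClearBand→Band D ($325M), Solara→Band B ($968M), AzureWave→Band E ($882M); total welfare W = $2175M.
Solara receives Band B at value $968M, so the others get W − 968 = $1207M.
Without Solara: best allocation of the remaining 2 bidders over all 3 bands is ClearBand→Band B ($618M), AzureWave→Band E ($882M), total $1500M.
VCG payment = (others' best without Solara) − (others' welfare with Solara) = 1500 − 1207 = $293M.

Solara pays $293M.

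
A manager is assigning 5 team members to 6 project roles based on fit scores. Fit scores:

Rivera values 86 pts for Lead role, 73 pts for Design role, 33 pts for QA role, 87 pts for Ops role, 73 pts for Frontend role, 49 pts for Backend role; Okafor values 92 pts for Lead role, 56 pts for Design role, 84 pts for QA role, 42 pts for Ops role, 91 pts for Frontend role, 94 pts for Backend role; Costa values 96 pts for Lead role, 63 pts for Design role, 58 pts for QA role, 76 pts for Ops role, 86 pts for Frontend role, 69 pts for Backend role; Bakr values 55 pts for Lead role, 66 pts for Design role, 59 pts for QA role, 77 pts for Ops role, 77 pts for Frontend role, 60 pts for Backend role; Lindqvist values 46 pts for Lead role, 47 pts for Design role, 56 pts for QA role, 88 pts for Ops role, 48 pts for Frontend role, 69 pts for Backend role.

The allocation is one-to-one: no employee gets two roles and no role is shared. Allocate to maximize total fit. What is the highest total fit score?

Maximum total: 428 pts

Optimal: Rivera→Design role (73 pts), Okafor→Backend role (94 pts), Costa→Lead role (96 pts), Bakr→Frontend role (77 pts), Lindqvist→Ops role (88 pts) — total 73+94+96+77+88 = 428 pts.
Row-greedy (each employee in turn takes its best remaining role) gives 410 pts, worse by 18.
Next-best assignment: Rivera→Lead role, Okafor→Backend role, Costa→Frontend role, Bakr→Design role, Lindqvist→Ops role = 420 pts.
Checked against all permutations: 428 pts is optimal.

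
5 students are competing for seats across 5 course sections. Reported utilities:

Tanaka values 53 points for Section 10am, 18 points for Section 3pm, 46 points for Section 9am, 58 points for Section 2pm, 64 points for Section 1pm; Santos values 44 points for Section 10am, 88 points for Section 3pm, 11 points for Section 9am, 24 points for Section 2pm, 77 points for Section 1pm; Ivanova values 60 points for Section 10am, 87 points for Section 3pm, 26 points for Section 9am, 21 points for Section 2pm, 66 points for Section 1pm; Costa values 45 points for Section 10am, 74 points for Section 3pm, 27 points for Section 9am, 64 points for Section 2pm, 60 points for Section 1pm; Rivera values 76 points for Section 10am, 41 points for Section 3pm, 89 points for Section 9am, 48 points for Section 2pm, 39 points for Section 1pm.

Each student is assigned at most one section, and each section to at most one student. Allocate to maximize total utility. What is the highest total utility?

Maximum total: 370 points

Optimal: Tanaka→Section 10am (53 points), Santos→Section 1pm (77 points), Ivanova→Section 3pm (87 points), Costa→Section 2pm (64 points), Rivera→Section 9am (89 points) — total 53+77+87+64+89 = 370 points.
Row-greedy (each student in turn takes its best remaining section) gives 365 points, worse by 5.
Swapping Ivanova↔Tanaka (Ivanova→Section 10am 60 points, Tanaka→Section 3pm 18 points) loses 62.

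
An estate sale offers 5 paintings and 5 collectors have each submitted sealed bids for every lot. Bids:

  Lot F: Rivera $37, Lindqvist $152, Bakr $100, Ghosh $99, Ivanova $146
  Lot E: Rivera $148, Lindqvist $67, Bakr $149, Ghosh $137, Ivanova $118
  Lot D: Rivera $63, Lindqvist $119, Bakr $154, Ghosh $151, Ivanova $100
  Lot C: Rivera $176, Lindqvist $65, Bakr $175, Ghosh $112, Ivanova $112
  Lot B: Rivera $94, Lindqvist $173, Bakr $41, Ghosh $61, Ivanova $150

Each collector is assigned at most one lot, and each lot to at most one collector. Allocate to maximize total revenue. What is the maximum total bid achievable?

Optimal: Rivera→Lot C ($176), Lindqvist→Lot B ($173), Bakr→Lot E ($149), Ghosh→Lot D ($151), Ivanova→Lot F ($146) — total 176+173+149+151+146 = $795.
Max-entry greedy (repeatedly take the single best remaining cell) gives $786, worse by 9.
Next-best assignment: Rivera→Lot E, Lindqvist→Lot B, Bakr→Lot C, Ghosh→Lot D, Ivanova→Lot F = $793.
No other one-to-one assignment exceeds $795.

Max total: $795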